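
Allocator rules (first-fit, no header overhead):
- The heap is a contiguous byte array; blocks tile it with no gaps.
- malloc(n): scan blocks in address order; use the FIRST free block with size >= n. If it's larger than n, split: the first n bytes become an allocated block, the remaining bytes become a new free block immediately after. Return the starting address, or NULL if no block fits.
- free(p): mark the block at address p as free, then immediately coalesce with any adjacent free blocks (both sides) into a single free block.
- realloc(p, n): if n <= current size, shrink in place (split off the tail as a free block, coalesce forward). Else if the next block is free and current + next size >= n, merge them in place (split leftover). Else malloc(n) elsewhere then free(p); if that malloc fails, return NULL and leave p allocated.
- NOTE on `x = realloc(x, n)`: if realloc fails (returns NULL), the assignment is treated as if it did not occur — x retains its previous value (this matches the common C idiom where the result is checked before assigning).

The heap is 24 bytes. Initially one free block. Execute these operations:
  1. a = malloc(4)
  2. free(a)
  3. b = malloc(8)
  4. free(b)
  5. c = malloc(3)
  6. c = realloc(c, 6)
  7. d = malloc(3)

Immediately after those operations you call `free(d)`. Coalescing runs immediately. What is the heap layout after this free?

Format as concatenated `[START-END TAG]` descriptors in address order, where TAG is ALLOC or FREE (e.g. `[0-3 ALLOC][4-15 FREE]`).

Op 1: a = malloc(4) -> a = 0; heap: [0-3 ALLOC][4-23 FREE]
Op 2: free(a) -> (freed a); heap: [0-23 FREE]
Op 3: b = malloc(8) -> b = 0; heap: [0-7 ALLOC][8-23 FREE]
Op 4: free(b) -> (freed b); heap: [0-23 FREE]
Op 5: c = malloc(3) -> c = 0; heap: [0-2 ALLOC][3-23 FREE]
Op 6: c = realloc(c, 6) -> c = 0; heap: [0-5 ALLOC][6-23 FREE]
Op 7: d = malloc(3) -> d = 6; heap: [0-5 ALLOC][6-8 ALLOC][9-23 FREE]
free(d): d = 6 -> block [6-8 ALLOC]; mark free, coalesce with adjacent free neighbors -> [0-5 ALLOC][6-23 FREE]

Answer: [0-5 ALLOC][6-23 FREE]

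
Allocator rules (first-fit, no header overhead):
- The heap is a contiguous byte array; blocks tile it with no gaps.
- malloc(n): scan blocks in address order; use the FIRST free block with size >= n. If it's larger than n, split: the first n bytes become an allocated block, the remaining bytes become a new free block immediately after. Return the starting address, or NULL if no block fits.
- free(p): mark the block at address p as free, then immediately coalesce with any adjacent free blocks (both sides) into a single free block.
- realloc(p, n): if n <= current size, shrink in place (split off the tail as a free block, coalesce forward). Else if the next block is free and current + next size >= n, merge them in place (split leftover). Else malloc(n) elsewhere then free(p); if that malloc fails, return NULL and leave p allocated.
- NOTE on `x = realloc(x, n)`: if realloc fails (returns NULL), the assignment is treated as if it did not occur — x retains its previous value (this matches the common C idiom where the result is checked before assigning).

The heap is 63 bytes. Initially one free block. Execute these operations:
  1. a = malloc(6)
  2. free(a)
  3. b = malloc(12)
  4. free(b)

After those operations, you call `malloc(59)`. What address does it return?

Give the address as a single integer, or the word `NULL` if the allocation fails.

Answer: 0

Derivation:
Op 1: a = malloc(6) -> a = 0; heap: [0-5 ALLOC][6-62 FREE]
Op 2: free(a) -> (freed a); heap: [0-62 FREE]
Op 3: b = malloc(12) -> b = 0; heap: [0-11 ALLOC][12-62 FREE]
Op 4: free(b) -> (freed b); heap: [0-62 FREE]
malloc(59): first-fit scan over [0-62 FREE] -> 0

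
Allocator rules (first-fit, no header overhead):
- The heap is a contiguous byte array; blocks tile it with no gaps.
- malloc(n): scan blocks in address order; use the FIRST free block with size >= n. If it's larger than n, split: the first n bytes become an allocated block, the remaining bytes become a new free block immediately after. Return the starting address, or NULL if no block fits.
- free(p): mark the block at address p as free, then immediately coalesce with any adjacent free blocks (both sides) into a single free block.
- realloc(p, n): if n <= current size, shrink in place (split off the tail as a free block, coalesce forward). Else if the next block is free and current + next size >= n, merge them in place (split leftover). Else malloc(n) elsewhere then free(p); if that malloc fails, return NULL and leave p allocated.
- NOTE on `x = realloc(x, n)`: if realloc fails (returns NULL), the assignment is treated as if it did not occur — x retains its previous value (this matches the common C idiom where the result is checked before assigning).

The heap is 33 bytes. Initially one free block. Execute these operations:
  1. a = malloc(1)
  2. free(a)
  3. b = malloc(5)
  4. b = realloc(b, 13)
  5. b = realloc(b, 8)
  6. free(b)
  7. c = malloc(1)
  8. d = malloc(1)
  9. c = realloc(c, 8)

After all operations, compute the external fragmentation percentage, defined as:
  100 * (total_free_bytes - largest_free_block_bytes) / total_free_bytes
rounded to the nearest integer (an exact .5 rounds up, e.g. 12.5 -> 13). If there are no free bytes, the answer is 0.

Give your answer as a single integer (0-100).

Op 1: a = malloc(1) -> a = 0; heap: [0-0 ALLOC][1-32 FREE]
Op 2: free(a) -> (freed a); heap: [0-32 FREE]
Op 3: b = malloc(5) -> b = 0; heap: [0-4 ALLOC][5-32 FREE]
Op 4: b = realloc(b, 13) -> b = 0; heap: [0-12 ALLOC][13-32 FREE]
Op 5: b = realloc(b, 8) -> b = 0; heap: [0-7 ALLOC][8-32 FREE]
Op 6: free(b) -> (freed b); heap: [0-32 FREE]
Op 7: c = malloc(1) -> c = 0; heap: [0-0 ALLOC][1-32 FREE]
Op 8: d = malloc(1) -> d = 1; heap: [0-0 ALLOC][1-1 ALLOC][2-32 FREE]
Op 9: c = realloc(c, 8) -> c = 2; heap: [0-0 FREE][1-1 ALLOC][2-9 ALLOC][10-32 FREE]
Free blocks: [1 23] total_free=24 largest=23 -> 100*(24-23)/24 = 100/24 ≈ 4.167 -> rounds to 4

Answer: 4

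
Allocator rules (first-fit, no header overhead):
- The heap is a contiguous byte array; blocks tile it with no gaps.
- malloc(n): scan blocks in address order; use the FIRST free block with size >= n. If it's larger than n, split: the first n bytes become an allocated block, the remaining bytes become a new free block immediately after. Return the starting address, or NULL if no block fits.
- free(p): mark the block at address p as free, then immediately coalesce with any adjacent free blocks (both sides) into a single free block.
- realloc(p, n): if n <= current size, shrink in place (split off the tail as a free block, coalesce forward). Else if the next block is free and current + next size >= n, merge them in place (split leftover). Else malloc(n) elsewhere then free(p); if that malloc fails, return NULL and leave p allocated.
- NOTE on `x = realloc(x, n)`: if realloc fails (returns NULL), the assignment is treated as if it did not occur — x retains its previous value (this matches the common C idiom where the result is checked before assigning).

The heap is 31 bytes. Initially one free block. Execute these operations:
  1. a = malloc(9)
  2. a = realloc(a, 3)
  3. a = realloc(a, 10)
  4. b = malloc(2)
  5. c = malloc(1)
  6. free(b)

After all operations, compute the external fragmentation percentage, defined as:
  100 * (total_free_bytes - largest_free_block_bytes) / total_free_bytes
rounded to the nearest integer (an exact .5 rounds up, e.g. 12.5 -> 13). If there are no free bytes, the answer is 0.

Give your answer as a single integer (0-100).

Answer: 10

Derivation:
Op 1: a = malloc(9) -> a = 0; heap: [0-8 ALLOC][9-30 FREE]
Op 2: a = realloc(a, 3) -> a = 0; heap: [0-2 ALLOC][3-30 FREE]
Op 3: a = realloc(a, 10) -> a = 0; heap: [0-9 ALLOC][10-30 FREE]
Op 4: b = malloc(2) -> b = 10; heap: [0-9 ALLOC][10-11 ALLOC][12-30 FREE]
Op 5: c = malloc(1) -> c = 12; heap: [0-9 ALLOC][10-11 ALLOC][12-12 ALLOC][13-30 FREE]
Op 6: free(b) -> (freed b); heap: [0-9 ALLOC][10-11 FREE][12-12 ALLOC][13-30 FREE]
Free blocks: [2 18] total_free=20 largest=18 -> 100*(20-18)/20 = 200/20 = 10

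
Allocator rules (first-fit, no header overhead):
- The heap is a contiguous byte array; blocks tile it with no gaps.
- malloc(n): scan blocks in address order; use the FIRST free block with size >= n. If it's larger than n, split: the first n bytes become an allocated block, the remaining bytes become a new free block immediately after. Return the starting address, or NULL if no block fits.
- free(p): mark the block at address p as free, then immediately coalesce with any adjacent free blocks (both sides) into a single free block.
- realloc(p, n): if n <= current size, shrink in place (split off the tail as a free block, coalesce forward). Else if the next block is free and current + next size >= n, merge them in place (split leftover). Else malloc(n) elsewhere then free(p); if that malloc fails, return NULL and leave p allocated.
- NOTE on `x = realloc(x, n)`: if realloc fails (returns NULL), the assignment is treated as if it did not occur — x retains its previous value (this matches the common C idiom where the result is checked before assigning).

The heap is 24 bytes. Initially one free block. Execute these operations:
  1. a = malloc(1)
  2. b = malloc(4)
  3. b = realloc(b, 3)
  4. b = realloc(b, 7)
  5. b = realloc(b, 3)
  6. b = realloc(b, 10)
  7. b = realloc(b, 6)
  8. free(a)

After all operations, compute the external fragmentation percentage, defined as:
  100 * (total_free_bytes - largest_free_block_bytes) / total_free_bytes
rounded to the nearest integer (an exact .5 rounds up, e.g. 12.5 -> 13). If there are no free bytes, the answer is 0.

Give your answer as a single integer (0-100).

Answer: 6

Derivation:
Op 1: a = malloc(1) -> a = 0; heap: [0-0 ALLOC][1-23 FREE]
Op 2: b = malloc(4) -> b = 1; heap: [0-0 ALLOC][1-4 ALLOC][5-23 FREE]
Op 3: b = realloc(b, 3) -> b = 1; heap: [0-0 ALLOC][1-3 ALLOC][4-23 FREE]
Op 4: b = realloc(b, 7) -> b = 1; heap: [0-0 ALLOC][1-7 ALLOC][8-23 FREE]
Op 5: b = realloc(b, 3) -> b = 1; heap: [0-0 ALLOC][1-3 ALLOC][4-23 FREE]
Op 6: b = realloc(b, 10) -> b = 1; heap: [0-0 ALLOC][1-10 ALLOC][11-23 FREE]
Op 7: b = realloc(b, 6) -> b = 1; heap: [0-0 ALLOC][1-6 ALLOC][7-23 FREE]
Op 8: free(a) -> (freed a); heap: [0-0 FREE][1-6 ALLOC][7-23 FREE]
Free blocks: [1 17] total_free=18 largest=17 -> 100*(18-17)/18 = 100/18 ≈ 5.556 -> rounds to 6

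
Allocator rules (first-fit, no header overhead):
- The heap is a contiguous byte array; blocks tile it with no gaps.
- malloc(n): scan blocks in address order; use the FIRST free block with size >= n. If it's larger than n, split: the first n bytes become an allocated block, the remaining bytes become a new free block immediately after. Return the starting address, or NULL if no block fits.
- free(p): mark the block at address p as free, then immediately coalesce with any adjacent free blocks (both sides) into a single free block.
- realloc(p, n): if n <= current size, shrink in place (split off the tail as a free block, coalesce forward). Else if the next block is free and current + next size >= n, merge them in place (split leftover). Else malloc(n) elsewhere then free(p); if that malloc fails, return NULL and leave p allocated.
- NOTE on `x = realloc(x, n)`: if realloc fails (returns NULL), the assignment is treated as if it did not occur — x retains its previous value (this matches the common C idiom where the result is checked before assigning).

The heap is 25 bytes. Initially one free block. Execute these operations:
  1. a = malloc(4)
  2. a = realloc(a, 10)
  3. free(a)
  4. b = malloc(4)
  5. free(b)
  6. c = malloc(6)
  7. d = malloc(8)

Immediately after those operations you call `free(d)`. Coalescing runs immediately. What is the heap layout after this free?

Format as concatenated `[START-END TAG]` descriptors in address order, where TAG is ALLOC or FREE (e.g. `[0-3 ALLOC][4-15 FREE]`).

Answer: [0-5 ALLOC][6-24 FREE]

Derivation:
Op 1: a = malloc(4) -> a = 0; heap: [0-3 ALLOC][4-24 FREE]
Op 2: a = realloc(a, 10) -> a = 0; heap: [0-9 ALLOC][10-24 FREE]
Op 3: free(a) -> (freed a); heap: [0-24 FREE]
Op 4: b = malloc(4) -> b = 0; heap: [0-3 ALLOC][4-24 FREE]
Op 5: free(b) -> (freed b); heap: [0-24 FREE]
Op 6: c = malloc(6) -> c = 0; heap: [0-5 ALLOC][6-24 FREE]
Op 7: d = malloc(8) -> d = 6; heap: [0-5 ALLOC][6-13 ALLOC][14-24 FREE]
free(d): d = 6 -> block [6-13 ALLOC]; mark free, coalesce with adjacent free neighbors -> [0-5 ALLOC][6-24 FREE]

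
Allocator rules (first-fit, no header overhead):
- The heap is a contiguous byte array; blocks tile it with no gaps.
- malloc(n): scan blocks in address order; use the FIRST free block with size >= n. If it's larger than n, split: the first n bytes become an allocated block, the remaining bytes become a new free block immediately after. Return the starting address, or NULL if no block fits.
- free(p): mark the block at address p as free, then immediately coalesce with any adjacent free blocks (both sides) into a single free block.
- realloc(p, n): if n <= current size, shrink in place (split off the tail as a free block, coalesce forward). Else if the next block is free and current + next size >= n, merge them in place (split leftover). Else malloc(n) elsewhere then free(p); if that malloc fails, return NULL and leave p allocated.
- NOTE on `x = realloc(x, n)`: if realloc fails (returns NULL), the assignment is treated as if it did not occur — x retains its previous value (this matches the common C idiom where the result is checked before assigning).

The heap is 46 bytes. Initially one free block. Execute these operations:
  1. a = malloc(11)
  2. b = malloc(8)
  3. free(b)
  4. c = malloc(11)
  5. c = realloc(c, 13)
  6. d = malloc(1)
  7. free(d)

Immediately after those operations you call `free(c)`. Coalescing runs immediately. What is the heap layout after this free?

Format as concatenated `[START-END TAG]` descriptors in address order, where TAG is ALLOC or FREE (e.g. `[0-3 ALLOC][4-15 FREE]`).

Answer: [0-10 ALLOC][11-45 FREE]

Derivation:
Op 1: a = malloc(11) -> a = 0; heap: [0-10 ALLOC][11-45 FREE]
Op 2: b = malloc(8) -> b = 11; heap: [0-10 ALLOC][11-18 ALLOC][19-45 FREE]
Op 3: free(b) -> (freed b); heap: [0-10 ALLOC][11-45 FREE]
Op 4: c = malloc(11) -> c = 11; heap: [0-10 ALLOC][11-21 ALLOC][22-45 FREE]
Op 5: c = realloc(c, 13) -> c = 11; heap: [0-10 ALLOC][11-23 ALLOC][24-45 FREE]
Op 6: d = malloc(1) -> d = 24; heap: [0-10 ALLOC][11-23 ALLOC][24-24 ALLOC][25-45 FREE]
Op 7: free(d) -> (freed d); heap: [0-10 ALLOC][11-23 ALLOC][24-45 FREE]
free(c): c = 11 -> block [11-23 ALLOC]; mark free, coalesce with adjacent free neighbors -> [0-10 ALLOC][11-45 FREE]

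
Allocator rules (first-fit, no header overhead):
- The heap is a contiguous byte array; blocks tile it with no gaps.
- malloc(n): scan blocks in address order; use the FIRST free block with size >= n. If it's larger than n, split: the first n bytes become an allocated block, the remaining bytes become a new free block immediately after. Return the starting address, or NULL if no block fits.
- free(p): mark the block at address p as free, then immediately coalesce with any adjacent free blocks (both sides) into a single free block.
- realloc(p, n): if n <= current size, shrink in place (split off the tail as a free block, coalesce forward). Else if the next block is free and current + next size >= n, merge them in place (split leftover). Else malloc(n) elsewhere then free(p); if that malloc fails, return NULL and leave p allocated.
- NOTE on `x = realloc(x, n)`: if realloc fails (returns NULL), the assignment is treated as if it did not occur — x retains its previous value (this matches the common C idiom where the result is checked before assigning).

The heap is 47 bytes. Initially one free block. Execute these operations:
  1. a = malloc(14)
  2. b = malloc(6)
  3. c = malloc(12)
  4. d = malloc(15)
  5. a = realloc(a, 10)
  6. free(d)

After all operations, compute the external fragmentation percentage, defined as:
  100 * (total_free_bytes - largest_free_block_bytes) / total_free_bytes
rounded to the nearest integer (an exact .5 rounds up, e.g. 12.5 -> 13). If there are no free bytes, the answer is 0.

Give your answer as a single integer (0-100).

Op 1: a = malloc(14) -> a = 0; heap: [0-13 ALLOC][14-46 FREE]
Op 2: b = malloc(6) -> b = 14; heap: [0-13 ALLOC][14-19 ALLOC][20-46 FREE]
Op 3: c = malloc(12) -> c = 20; heap: [0-13 ALLOC][14-19 ALLOC][20-31 ALLOC][32-46 FREE]
Op 4: d = malloc(15) -> d = 32; heap: [0-13 ALLOC][14-19 ALLOC][20-31 ALLOC][32-46 ALLOC]
Op 5: a = realloc(a, 10) -> a = 0; heap: [0-9 ALLOC][10-13 FREE][14-19 ALLOC][20-31 ALLOC][32-46 ALLOC]
Op 6: free(d) -> (freed d); heap: [0-9 ALLOC][10-13 FREE][14-19 ALLOC][20-31 ALLOC][32-46 FREE]
Free blocks: [4 15] total_free=19 largest=15 -> 100*(19-15)/19 = 400/19 ≈ 21.053 -> rounds to 21

Answer: 21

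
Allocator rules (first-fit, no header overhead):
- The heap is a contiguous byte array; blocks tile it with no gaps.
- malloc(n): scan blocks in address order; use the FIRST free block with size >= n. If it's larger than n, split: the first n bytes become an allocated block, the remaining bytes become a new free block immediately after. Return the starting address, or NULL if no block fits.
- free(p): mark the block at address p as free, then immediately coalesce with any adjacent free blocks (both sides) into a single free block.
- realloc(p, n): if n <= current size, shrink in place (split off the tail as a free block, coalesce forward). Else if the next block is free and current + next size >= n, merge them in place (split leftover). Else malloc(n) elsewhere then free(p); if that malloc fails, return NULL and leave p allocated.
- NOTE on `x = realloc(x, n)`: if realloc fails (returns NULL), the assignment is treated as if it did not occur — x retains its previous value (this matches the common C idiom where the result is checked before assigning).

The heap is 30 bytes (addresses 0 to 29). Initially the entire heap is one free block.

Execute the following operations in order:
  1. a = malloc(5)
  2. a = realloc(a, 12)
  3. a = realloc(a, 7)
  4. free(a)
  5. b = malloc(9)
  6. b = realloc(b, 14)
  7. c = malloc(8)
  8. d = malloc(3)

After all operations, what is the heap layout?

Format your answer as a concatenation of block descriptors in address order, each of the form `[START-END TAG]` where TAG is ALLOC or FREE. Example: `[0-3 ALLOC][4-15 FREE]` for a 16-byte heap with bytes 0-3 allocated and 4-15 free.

Answer: [0-13 ALLOC][14-21 ALLOC][22-24 ALLOC][25-29 FREE]

Derivation:
Op 1: a = malloc(5) -> a = 0; heap: [0-4 ALLOC][5-29 FREE]
Op 2: a = realloc(a, 12) -> a = 0; heap: [0-11 ALLOC][12-29 FREE]
Op 3: a = realloc(a, 7) -> a = 0; heap: [0-6 ALLOC][7-29 FREE]
Op 4: free(a) -> (freed a); heap: [0-29 FREE]
Op 5: b = malloc(9) -> b = 0; heap: [0-8 ALLOC][9-29 FREE]
Op 6: b = realloc(b, 14) -> b = 0; heap: [0-13 ALLOC][14-29 FREE]
Op 7: c = malloc(8) -> c = 14; heap: [0-13 ALLOC][14-21 ALLOC][22-29 FREE]
Op 8: d = malloc(3) -> d = 22; heap: [0-13 ALLOC][14-21 ALLOC][22-24 ALLOC][25-29 FREE]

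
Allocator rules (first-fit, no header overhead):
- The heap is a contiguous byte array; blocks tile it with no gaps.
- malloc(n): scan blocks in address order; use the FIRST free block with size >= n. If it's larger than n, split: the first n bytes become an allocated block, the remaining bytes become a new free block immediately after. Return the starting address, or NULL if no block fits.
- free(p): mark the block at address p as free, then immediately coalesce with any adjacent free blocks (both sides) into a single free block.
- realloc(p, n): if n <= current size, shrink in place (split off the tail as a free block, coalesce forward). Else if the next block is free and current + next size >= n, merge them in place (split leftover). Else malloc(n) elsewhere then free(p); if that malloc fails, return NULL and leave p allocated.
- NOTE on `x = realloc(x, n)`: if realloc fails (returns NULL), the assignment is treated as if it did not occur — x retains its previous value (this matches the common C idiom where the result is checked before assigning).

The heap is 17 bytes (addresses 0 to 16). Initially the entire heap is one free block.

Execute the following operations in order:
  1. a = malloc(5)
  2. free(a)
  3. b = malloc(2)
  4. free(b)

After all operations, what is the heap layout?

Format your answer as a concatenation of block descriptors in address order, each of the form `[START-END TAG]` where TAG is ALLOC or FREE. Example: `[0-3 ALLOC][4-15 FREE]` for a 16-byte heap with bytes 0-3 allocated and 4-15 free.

Answer: [0-16 FREE]

Derivation:
Op 1: a = malloc(5) -> a = 0; heap: [0-4 ALLOC][5-16 FREE]
Op 2: free(a) -> (freed a); heap: [0-16 FREE]
Op 3: b = malloc(2) -> b = 0; heap: [0-1 ALLOC][2-16 FREE]
Op 4: free(b) -> (freed b); heap: [0-16 FREE]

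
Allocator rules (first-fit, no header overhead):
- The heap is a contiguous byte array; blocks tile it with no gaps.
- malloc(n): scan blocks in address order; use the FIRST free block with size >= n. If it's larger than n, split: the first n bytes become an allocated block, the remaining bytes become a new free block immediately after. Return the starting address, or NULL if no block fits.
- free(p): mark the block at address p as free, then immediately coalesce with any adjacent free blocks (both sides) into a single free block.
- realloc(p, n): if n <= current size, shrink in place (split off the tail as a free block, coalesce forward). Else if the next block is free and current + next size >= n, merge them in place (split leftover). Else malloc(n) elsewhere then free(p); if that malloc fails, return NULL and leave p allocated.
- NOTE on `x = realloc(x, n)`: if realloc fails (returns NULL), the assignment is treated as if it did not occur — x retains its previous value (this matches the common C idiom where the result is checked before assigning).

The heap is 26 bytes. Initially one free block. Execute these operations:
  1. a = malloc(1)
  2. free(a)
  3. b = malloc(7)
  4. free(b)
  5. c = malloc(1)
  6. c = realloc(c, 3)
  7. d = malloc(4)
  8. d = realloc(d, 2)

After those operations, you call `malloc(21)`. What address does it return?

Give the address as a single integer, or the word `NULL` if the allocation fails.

Op 1: a = malloc(1) -> a = 0; heap: [0-0 ALLOC][1-25 FREE]
Op 2: free(a) -> (freed a); heap: [0-25 FREE]
Op 3: b = malloc(7) -> b = 0; heap: [0-6 ALLOC][7-25 FREE]
Op 4: free(b) -> (freed b); heap: [0-25 FREE]
Op 5: c = malloc(1) -> c = 0; heap: [0-0 ALLOC][1-25 FREE]
Op 6: c = realloc(c, 3) -> c = 0; heap: [0-2 ALLOC][3-25 FREE]
Op 7: d = malloc(4) -> d = 3; heap: [0-2 ALLOC][3-6 ALLOC][7-25 FREE]
Op 8: d = realloc(d, 2) -> d = 3; heap: [0-2 ALLOC][3-4 ALLOC][5-25 FREE]
malloc(21): first-fit scan over [0-2 ALLOC][3-4 ALLOC][5-25 FREE] -> 5

Answer: 5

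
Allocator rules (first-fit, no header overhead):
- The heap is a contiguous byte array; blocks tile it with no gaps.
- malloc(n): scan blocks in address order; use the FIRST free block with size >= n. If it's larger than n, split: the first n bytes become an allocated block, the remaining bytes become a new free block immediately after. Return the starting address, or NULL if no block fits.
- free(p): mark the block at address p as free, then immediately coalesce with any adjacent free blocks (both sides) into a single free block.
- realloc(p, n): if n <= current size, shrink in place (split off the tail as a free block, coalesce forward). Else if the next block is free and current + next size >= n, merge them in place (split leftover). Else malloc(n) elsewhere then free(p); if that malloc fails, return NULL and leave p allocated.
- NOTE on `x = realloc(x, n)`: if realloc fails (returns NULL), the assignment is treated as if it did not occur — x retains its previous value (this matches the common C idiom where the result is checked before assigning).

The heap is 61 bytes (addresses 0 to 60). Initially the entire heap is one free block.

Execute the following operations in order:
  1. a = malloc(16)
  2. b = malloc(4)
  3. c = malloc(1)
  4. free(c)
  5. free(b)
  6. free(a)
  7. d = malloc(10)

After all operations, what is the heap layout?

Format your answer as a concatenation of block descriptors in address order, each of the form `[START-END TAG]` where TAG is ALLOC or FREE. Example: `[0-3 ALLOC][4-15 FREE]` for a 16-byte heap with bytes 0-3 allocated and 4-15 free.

Op 1: a = malloc(16) -> a = 0; heap: [0-15 ALLOC][16-60 FREE]
Op 2: b = malloc(4) -> b = 16; heap: [0-15 ALLOC][16-19 ALLOC][20-60 FREE]
Op 3: c = malloc(1) -> c = 20; heap: [0-15 ALLOC][16-19 ALLOC][20-20 ALLOC][21-60 FREE]
Op 4: free(c) -> (freed c); heap: [0-15 ALLOC][16-19 ALLOC][20-60 FREE]
Op 5: free(b) -> (freed b); heap: [0-15 ALLOC][16-60 FREE]
Op 6: free(a) -> (freed a); heap: [0-60 FREE]
Op 7: d = malloc(10) -> d = 0; heap: [0-9 ALLOC][10-60 FREE]

Answer: [0-9 ALLOC][10-60 FREE]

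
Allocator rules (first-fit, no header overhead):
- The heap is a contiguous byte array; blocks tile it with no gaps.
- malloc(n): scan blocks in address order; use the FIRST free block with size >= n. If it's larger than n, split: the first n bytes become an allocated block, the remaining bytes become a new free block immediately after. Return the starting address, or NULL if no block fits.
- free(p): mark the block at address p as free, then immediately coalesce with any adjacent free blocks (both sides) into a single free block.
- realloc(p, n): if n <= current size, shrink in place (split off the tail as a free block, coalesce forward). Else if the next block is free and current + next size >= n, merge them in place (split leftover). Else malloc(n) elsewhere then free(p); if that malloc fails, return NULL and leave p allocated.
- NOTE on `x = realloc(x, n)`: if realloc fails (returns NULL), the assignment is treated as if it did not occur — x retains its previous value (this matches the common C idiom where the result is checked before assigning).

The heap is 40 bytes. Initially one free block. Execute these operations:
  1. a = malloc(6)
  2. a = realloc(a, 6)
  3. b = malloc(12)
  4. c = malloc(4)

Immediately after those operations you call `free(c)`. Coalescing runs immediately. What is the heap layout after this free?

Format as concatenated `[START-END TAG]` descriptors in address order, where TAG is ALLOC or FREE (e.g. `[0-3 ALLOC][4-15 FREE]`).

Op 1: a = malloc(6) -> a = 0; heap: [0-5 ALLOC][6-39 FREE]
Op 2: a = realloc(a, 6) -> a = 0; heap: [0-5 ALLOC][6-39 FREE]
Op 3: b = malloc(12) -> b = 6; heap: [0-5 ALLOC][6-17 ALLOC][18-39 FREE]
Op 4: c = malloc(4) -> c = 18; heap: [0-5 ALLOC][6-17 ALLOC][18-21 ALLOC][22-39 FREE]
free(c): c = 18 -> block [18-21 ALLOC]; mark free, coalesce with adjacent free neighbors -> [0-5 ALLOC][6-17 ALLOC][18-39 FREE]

Answer: [0-5 ALLOC][6-17 ALLOC][18-39 FREE]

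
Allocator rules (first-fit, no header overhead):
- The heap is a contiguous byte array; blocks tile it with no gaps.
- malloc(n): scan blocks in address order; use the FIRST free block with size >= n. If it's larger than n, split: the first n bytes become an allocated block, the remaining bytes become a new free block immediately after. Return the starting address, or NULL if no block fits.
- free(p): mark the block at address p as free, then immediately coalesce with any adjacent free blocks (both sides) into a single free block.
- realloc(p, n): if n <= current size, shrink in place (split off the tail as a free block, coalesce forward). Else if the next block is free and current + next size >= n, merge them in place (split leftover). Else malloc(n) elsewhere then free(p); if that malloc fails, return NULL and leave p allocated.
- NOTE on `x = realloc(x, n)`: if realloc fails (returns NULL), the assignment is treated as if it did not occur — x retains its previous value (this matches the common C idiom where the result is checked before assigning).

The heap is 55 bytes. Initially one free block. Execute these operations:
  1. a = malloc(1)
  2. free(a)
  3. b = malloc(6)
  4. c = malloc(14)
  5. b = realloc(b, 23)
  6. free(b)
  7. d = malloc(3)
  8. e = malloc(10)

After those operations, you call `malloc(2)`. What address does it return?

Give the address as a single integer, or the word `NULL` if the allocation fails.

Op 1: a = malloc(1) -> a = 0; heap: [0-0 ALLOC][1-54 FREE]
Op 2: free(a) -> (freed a); heap: [0-54 FREE]
Op 3: b = malloc(6) -> b = 0; heap: [0-5 ALLOC][6-54 FREE]
Op 4: c = malloc(14) -> c = 6; heap: [0-5 ALLOC][6-19 ALLOC][20-54 FREE]
Op 5: b = realloc(b, 23) -> b = 20; heap: [0-5 FREE][6-19 ALLOC][20-42 ALLOC][43-54 FREE]
Op 6: free(b) -> (freed b); heap: [0-5 FREE][6-19 ALLOC][20-54 FREE]
Op 7: d = malloc(3) -> d = 0; heap: [0-2 ALLOC][3-5 FREE][6-19 ALLOC][20-54 FREE]
Op 8: e = malloc(10) -> e = 20; heap: [0-2 ALLOC][3-5 FREE][6-19 ALLOC][20-29 ALLOC][30-54 FREE]
malloc(2): first-fit scan over [0-2 ALLOC][3-5 FREE][6-19 ALLOC][20-29 ALLOC][30-54 FREE] -> 3

Answer: 3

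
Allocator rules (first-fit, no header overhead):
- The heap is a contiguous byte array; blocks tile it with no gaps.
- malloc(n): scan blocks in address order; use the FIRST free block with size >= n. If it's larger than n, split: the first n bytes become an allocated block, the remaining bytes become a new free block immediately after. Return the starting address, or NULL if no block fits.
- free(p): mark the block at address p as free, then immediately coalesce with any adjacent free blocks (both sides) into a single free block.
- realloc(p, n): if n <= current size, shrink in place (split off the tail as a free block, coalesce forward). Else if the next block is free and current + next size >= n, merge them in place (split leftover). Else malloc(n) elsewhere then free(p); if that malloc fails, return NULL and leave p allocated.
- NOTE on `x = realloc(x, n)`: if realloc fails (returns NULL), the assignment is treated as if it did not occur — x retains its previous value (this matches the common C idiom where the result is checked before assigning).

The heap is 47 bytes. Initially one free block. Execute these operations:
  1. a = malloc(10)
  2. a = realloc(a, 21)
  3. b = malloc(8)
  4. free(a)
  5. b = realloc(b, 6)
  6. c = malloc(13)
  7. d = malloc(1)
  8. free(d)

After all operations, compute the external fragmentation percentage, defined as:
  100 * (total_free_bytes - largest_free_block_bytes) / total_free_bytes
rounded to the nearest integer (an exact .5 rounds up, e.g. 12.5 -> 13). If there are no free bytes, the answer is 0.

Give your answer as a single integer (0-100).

Op 1: a = malloc(10) -> a = 0; heap: [0-9 ALLOC][10-46 FREE]
Op 2: a = realloc(a, 21) -> a = 0; heap: [0-20 ALLOC][21-46 FREE]
Op 3: b = malloc(8) -> b = 21; heap: [0-20 ALLOC][21-28 ALLOC][29-46 FREE]
Op 4: free(a) -> (freed a); heap: [0-20 FREE][21-28 ALLOC][29-46 FREE]
Op 5: b = realloc(b, 6) -> b = 21; heap: [0-20 FREE][21-26 ALLOC][27-46 FREE]
Op 6: c = malloc(13) -> c = 0; heap: [0-12 ALLOC][13-20 FREE][21-26 ALLOC][27-46 FREE]
Op 7: d = malloc(1) -> d = 13; heap: [0-12 ALLOC][13-13 ALLOC][14-20 FREE][21-26 ALLOC][27-46 FREE]
Op 8: free(d) -> (freed d); heap: [0-12 ALLOC][13-20 FREE][21-26 ALLOC][27-46 FREE]
Free blocks: [8 20] total_free=28 largest=20 -> 100*(28-20)/28 = 800/28 ≈ 28.571 -> rounds to 29

Answer: 29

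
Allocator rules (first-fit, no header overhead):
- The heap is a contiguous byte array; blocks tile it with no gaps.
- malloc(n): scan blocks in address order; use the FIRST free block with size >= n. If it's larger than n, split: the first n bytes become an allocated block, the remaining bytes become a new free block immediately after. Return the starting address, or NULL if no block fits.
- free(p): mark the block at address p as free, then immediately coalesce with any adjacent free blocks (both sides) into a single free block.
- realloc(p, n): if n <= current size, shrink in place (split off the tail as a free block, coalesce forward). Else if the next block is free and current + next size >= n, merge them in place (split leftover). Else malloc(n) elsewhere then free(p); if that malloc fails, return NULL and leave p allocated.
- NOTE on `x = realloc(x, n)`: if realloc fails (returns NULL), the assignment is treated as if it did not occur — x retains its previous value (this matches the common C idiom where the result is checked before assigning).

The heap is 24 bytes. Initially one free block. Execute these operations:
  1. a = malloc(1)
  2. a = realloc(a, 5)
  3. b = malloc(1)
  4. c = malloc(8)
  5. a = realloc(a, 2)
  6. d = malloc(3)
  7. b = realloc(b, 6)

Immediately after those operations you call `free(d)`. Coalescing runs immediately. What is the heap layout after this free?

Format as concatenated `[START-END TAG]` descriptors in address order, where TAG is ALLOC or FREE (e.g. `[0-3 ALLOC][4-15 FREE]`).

Answer: [0-1 ALLOC][2-5 FREE][6-13 ALLOC][14-19 ALLOC][20-23 FREE]

Derivation:
Op 1: a = malloc(1) -> a = 0; heap: [0-0 ALLOC][1-23 FREE]
Op 2: a = realloc(a, 5) -> a = 0; heap: [0-4 ALLOC][5-23 FREE]
Op 3: b = malloc(1) -> b = 5; heap: [0-4 ALLOC][5-5 ALLOC][6-23 FREE]
Op 4: c = malloc(8) -> c = 6; heap: [0-4 ALLOC][5-5 ALLOC][6-13 ALLOC][14-23 FREE]
Op 5: a = realloc(a, 2) -> a = 0; heap: [0-1 ALLOC][2-4 FREE][5-5 ALLOC][6-13 ALLOC][14-23 FREE]
Op 6: d = malloc(3) -> d = 2; heap: [0-1 ALLOC][2-4 ALLOC][5-5 ALLOC][6-13 ALLOC][14-23 FREE]
Op 7: b = realloc(b, 6) -> b = 14; heap: [0-1 ALLOC][2-4 ALLOC][5-5 FREE][6-13 ALLOC][14-19 ALLOC][20-23 FREE]
free(d): d = 2 -> block [2-4 ALLOC]; mark free, coalesce with adjacent free neighbors -> [0-1 ALLOC][2-5 FREE][6-13 ALLOC][14-19 ALLOC][20-23 FREE]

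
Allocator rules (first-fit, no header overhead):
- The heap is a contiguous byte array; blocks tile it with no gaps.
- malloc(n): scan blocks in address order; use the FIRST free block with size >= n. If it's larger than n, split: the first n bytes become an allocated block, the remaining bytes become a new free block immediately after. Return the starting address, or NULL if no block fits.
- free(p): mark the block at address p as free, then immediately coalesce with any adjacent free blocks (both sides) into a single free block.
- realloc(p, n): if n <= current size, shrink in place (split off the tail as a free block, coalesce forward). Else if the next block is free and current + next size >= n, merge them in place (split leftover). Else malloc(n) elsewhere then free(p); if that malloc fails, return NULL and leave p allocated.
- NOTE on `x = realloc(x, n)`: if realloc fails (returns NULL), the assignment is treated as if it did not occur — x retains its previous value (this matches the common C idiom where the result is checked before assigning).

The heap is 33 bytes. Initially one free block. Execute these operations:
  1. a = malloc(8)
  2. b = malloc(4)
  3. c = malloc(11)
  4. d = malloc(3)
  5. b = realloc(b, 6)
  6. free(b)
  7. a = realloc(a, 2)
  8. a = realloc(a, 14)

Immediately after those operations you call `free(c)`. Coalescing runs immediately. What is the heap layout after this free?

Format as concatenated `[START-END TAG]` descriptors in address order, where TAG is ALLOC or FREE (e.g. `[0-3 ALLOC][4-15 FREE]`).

Answer: [0-1 ALLOC][2-22 FREE][23-25 ALLOC][26-32 FREE]

Derivation:
Op 1: a = malloc(8) -> a = 0; heap: [0-7 ALLOC][8-32 FREE]
Op 2: b = malloc(4) -> b = 8; heap: [0-7 ALLOC][8-11 ALLOC][12-32 FREE]
Op 3: c = malloc(11) -> c = 12; heap: [0-7 ALLOC][8-11 ALLOC][12-22 ALLOC][23-32 FREE]
Op 4: d = malloc(3) -> d = 23; heap: [0-7 ALLOC][8-11 ALLOC][12-22 ALLOC][23-25 ALLOC][26-32 FREE]
Op 5: b = realloc(b, 6) -> b = 26; heap: [0-7 ALLOC][8-11 FREE][12-22 ALLOC][23-25 ALLOC][26-31 ALLOC][32-32 FREE]
Op 6: free(b) -> (freed b); heap: [0-7 ALLOC][8-11 FREE][12-22 ALLOC][23-25 ALLOC][26-32 FREE]
Op 7: a = realloc(a, 2) -> a = 0; heap: [0-1 ALLOC][2-11 FREE][12-22 ALLOC][23-25 ALLOC][26-32 FREE]
Op 8: a = realloc(a, 14) -> NULL (a unchanged); heap: [0-1 ALLOC][2-11 FREE][12-22 ALLOC][23-25 ALLOC][26-32 FREE]
free(c): c = 12 -> block [12-22 ALLOC]; mark free, coalesce with adjacent free neighbors -> [0-1 ALLOC][2-22 FREE][23-25 ALLOC][26-32 FREE]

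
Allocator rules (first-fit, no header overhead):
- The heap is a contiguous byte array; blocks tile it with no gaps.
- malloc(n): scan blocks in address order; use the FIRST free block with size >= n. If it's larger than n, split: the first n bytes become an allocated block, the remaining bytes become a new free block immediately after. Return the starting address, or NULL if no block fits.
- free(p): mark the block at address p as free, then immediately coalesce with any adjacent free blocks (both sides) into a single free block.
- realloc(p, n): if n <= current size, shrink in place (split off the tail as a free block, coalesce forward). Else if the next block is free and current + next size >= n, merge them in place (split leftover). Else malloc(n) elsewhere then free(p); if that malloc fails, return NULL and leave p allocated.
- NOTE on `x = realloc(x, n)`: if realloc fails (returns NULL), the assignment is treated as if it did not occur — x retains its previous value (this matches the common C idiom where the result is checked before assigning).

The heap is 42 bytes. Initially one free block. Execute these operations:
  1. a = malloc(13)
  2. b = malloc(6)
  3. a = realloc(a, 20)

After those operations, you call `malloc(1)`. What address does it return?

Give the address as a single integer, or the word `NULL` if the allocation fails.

Answer: 0

Derivation:
Op 1: a = malloc(13) -> a = 0; heap: [0-12 ALLOC][13-41 FREE]
Op 2: b = malloc(6) -> b = 13; heap: [0-12 ALLOC][13-18 ALLOC][19-41 FREE]
Op 3: a = realloc(a, 20) -> a = 19; heap: [0-12 FREE][13-18 ALLOC][19-38 ALLOC][39-41 FREE]
malloc(1): first-fit scan over [0-12 FREE][13-18 ALLOC][19-38 ALLOC][39-41 FREE] -> 0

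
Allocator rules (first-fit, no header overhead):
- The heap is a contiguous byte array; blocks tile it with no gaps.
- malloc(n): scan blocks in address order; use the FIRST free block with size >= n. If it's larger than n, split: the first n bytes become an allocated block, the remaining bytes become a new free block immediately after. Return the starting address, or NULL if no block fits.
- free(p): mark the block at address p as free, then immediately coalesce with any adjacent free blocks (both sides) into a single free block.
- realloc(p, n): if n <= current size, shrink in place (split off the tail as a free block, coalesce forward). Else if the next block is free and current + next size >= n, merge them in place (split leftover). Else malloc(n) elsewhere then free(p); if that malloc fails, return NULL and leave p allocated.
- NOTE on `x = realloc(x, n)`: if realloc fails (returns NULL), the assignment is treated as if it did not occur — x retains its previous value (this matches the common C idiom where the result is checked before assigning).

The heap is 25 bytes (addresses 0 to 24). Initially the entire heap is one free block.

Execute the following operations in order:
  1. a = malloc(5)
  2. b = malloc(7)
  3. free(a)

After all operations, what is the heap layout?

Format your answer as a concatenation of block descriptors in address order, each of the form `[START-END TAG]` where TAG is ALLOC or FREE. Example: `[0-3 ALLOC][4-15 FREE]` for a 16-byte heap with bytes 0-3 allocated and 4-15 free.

Answer: [0-4 FREE][5-11 ALLOC][12-24 FREE]

Derivation:
Op 1: a = malloc(5) -> a = 0; heap: [0-4 ALLOC][5-24 FREE]
Op 2: b = malloc(7) -> b = 5; heap: [0-4 ALLOC][5-11 ALLOC][12-24 FREE]
Op 3: free(a) -> (freed a); heap: [0-4 FREE][5-11 ALLOC][12-24 FREE]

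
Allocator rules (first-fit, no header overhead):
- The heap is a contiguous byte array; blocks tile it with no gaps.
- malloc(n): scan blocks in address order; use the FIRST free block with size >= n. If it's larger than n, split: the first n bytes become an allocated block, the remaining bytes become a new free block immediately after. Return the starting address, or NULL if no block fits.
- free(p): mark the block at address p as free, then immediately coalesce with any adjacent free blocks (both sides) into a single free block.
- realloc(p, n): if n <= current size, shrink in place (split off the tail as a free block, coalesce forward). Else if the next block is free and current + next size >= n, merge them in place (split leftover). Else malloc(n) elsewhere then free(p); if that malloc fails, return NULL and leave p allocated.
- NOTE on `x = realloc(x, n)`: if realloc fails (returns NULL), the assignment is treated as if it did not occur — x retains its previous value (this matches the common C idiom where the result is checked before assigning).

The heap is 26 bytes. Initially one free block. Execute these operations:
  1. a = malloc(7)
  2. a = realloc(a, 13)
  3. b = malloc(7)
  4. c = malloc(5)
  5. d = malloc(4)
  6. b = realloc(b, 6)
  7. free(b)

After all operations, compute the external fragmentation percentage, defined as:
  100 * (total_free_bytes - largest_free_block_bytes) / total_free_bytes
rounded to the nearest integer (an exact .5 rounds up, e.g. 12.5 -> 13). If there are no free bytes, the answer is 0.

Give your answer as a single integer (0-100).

Op 1: a = malloc(7) -> a = 0; heap: [0-6 ALLOC][7-25 FREE]
Op 2: a = realloc(a, 13) -> a = 0; heap: [0-12 ALLOC][13-25 FREE]
Op 3: b = malloc(7) -> b = 13; heap: [0-12 ALLOC][13-19 ALLOC][20-25 FREE]
Op 4: c = malloc(5) -> c = 20; heap: [0-12 ALLOC][13-19 ALLOC][20-24 ALLOC][25-25 FREE]
Op 5: d = malloc(4) -> d = NULL; heap: [0-12 ALLOC][13-19 ALLOC][20-24 ALLOC][25-25 FREE]
Op 6: b = realloc(b, 6) -> b = 13; heap: [0-12 ALLOC][13-18 ALLOC][19-19 FREE][20-24 ALLOC][25-25 FREE]
Op 7: free(b) -> (freed b); heap: [0-12 ALLOC][13-19 FREE][20-24 ALLOC][25-25 FREE]
Free blocks: [7 1] total_free=8 largest=7 -> 100*(8-7)/8 = 100/8 = 12.5 -> rounds to 13

Answer: 13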